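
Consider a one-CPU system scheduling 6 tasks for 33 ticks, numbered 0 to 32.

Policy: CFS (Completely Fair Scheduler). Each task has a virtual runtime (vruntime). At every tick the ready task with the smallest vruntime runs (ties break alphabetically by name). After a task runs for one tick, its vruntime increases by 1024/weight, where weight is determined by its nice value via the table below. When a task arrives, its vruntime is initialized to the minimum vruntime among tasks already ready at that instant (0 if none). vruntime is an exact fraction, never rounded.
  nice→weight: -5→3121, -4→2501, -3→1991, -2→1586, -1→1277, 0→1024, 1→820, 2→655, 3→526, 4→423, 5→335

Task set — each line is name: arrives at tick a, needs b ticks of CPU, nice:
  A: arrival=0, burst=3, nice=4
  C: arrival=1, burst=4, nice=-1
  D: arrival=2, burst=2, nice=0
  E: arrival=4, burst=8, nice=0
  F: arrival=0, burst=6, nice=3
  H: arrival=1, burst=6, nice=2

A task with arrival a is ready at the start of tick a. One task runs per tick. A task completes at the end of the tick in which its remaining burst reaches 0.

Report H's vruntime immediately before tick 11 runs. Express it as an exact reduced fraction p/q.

vruntime(H, start of tick 11) = 2048/655

t=0: vr[A=0 F=0] → run A
t=1: vr[A=1024/423 C=0 F=0 H=0] → run C
t=2: vr[A=1024/423 C=1024/1277 D=0 F=0 H=0] → run D
t=3: vr[A=1024/423 C=1024/1277 D=1 F=0 H=0] → run F
t=4: vr[A=1024/423 C=1024/1277 D=1 E=0 F=512/263 H=0] → run E
t=5: vr[A=1024/423 C=1024/1277 D=1 E=1 F=512/263 H=0] → run H
t=6: vr[A=1024/423 C=1024/1277 D=1 E=1 F=512/263 H=1024/655] → run C
t=7: vr[A=1024/423 C=2048/1277 D=1 E=1 F=512/263 H=1024/655] → run D
t=8: vr[A=1024/423 C=2048/1277 E=1 F=512/263 H=1024/655] → run E
t=9: vr[A=1024/423 C=2048/1277 E=2 F=512/263 H=1024/655] → run H
t=10: vr[A=1024/423 C=2048/1277 E=2 F=512/263 H=2048/655] → run C
t=11: vr[A=1024/423 C=3072/1277 E=2 F=512/263 H=2048/655] → run F
t=12: vr[A=1024/423 C=3072/1277 E=2 F=1024/263 H=2048/655] → run E
t=13: vr[A=1024/423 C=3072/1277 E=3 F=1024/263 H=2048/655] → run C
t=14: vr[A=1024/423 E=3 F=1024/263 H=2048/655] → run A
t=15: vr[A=2048/423 E=3 F=1024/263 H=2048/655] → run E
t=16: vr[A=2048/423 E=4 F=1024/263 H=2048/655] → run H
t=17: vr[A=2048/423 E=4 F=1024/263 H=3072/655] → run F
t=18: vr[A=2048/423 E=4 F=1536/263 H=3072/655] → run E
t=19: vr[A=2048/423 E=5 F=1536/263 H=3072/655] → run H
t=20: vr[A=2048/423 E=5 F=1536/263 H=4096/655] → run A
t=21: vr[E=5 F=1536/263 H=4096/655] → run E
t=22: vr[E=6 F=1536/263 H=4096/655] → run F
t=23: vr[E=6 F=2048/263 H=4096/655] → run E
t=24: vr[E=7 F=2048/263 H=4096/655] → run H
t=25: vr[E=7 F=2048/263 H=1024/131] → run E
t=26: vr[F=2048/263 H=1024/131] → run F
t=27: vr[F=2560/263 H=1024/131] → run H
t=28: vr[F=2560/263] → run F
t=29: (idle)
t=30: (idle)
t=31: (idle)
t=32: (idle)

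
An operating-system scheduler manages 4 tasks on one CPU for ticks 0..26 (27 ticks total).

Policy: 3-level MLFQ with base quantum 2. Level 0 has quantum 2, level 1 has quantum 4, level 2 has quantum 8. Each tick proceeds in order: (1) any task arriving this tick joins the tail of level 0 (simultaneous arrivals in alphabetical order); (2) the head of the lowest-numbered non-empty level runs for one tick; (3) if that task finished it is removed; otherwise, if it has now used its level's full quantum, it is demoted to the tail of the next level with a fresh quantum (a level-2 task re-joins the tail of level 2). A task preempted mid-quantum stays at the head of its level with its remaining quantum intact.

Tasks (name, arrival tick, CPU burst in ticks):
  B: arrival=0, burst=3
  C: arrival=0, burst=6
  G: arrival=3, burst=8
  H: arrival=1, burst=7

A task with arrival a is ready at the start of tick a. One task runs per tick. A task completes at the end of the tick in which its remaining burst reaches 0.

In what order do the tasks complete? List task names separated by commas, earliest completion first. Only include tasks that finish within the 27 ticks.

t=0: L0/L1/L2 = BC/-/- → run B
t=1: L0/L1/L2 = BCH/-/- → run B
t=2: L0/L1/L2 = CH/B/- → run C
t=3: L0/L1/L2 = CHG/B/- → run C
t=4: L0/L1/L2 = HG/BC/- → run H
t=5: L0/L1/L2 = HG/BC/- → run H
t=6: L0/L1/L2 = G/BCH/- → run G
t=7: L0/L1/L2 = G/BCH/- → run G
t=8: L0/L1/L2 = -/BCHG/- → run B
t=9: L0/L1/L2 = -/CHG/- → run C
t=10: L0/L1/L2 = -/CHG/- → run C
t=11: L0/L1/L2 = -/CHG/- → run C
t=12: L0/L1/L2 = -/CHG/- → run C
t=13: L0/L1/L2 = -/HG/- → run H
t=14: L0/L1/L2 = -/HG/- → run H
t=15: L0/L1/L2 = -/HG/- → run H
t=16: L0/L1/L2 = -/HG/- → run H
t=17: L0/L1/L2 = -/G/H → run G
t=18: L0/L1/L2 = -/G/H → run G
t=19: L0/L1/L2 = -/G/H → run G
t=20: L0/L1/L2 = -/G/H → run G
t=21: L0/L1/L2 = -/-/HG → run H
t=22: L0/L1/L2 = -/-/G → run G
t=23: L0/L1/L2 = -/-/G → run G
t=24: (idle)
t=25: (idle)
t=26: (idle)

completion order = B, C, H, G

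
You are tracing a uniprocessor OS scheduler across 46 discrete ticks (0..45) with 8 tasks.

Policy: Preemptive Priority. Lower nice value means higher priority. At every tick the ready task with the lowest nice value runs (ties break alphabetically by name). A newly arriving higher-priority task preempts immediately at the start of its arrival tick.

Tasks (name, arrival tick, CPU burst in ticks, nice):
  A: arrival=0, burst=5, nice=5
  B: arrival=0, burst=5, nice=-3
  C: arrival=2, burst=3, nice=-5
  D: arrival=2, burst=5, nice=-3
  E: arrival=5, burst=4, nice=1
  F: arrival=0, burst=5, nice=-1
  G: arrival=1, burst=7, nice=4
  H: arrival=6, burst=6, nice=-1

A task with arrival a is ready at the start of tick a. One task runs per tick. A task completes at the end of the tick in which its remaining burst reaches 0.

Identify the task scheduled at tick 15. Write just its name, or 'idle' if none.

t=0: ready={A,B,F} → run B
t=1: ready={A,B,F,G} → run B
t=2: ready={A,B,C,D,F,G} → run C
t=3: ready={A,B,C,D,F,G} → run C
t=4: ready={A,B,C,D,F,G} → run C
t=5: ready={A,B,D,E,F,G} → run B
t=6: ready={A,B,D,E,F,G,H} → run B
t=7: ready={A,B,D,E,F,G,H} → run B
t=8: ready={A,D,E,F,G,H} → run D
t=9: ready={A,D,E,F,G,H} → run D
t=10: ready={A,D,E,F,G,H} → run D
t=11: ready={A,D,E,F,G,H} → run D
t=12: ready={A,D,E,F,G,H} → run D
t=13: ready={A,E,F,G,H} → run F
t=14: ready={A,E,F,G,H} → run F
t=15: ready={A,E,F,G,H} → run F
t=16: ready={A,E,F,G,H} → run F
t=17: ready={A,E,F,G,H} → run F
t=18: ready={A,E,G,H} → run H
t=19: ready={A,E,G,H} → run H
t=20: ready={A,E,G,H} → run H
t=21: ready={A,E,G,H} → run H
t=22: ready={A,E,G,H} → run H
t=23: ready={A,E,G,H} → run H
t=24: ready={A,E,G} → run E
t=25: ready={A,E,G} → run E
t=26: ready={A,E,G} → run E
t=27: ready={A,E,G} → run E
t=28: ready={A,G} → run G
t=29: ready={A,G} → run G
t=30: ready={A,G} → run G
t=31: ready={A,G} → run G
t=32: ready={A,G} → run G
t=33: ready={A,G} → run G
t=34: ready={A,G} → run G
t=35: ready={A} → run A
t=36: ready={A} → run A
t=37: ready={A} → run A
t=38: ready={A} → run A
t=39: ready={A} → run A
t=40: (idle)
t=41: (idle)
t=42: (idle)
t=43: (idle)
t=44: (idle)
t=45: (idle)

running at tick 15 = F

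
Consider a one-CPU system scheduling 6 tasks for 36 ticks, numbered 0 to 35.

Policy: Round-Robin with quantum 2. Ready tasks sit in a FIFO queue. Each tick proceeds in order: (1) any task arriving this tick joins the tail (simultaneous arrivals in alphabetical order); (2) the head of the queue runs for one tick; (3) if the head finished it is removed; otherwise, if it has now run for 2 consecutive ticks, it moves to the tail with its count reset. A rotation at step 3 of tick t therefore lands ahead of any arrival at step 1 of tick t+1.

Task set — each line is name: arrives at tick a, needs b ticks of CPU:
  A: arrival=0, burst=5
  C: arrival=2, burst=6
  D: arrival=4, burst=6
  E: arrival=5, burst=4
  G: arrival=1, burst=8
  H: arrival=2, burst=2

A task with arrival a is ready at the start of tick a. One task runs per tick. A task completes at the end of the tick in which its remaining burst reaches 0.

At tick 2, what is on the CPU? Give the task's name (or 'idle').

t=0: queue=[A] q_used=0 → run A
t=1: queue=[A,G] q_used=1 → run A
t=2: queue=[G,A,C,H] q_used=0 → run G
t=3: queue=[G,A,C,H] q_used=1 → run G
t=4: queue=[A,C,H,G,D] q_used=0 → run A
t=5: queue=[A,C,H,G,D,E] q_used=1 → run A
t=6: queue=[C,H,G,D,E,A] q_used=0 → run C
t=7: queue=[C,H,G,D,E,A] q_used=1 → run C
t=8: queue=[H,G,D,E,A,C] q_used=0 → run H
t=9: queue=[H,G,D,E,A,C] q_used=1 → run H
t=10: queue=[G,D,E,A,C] q_used=0 → run G
t=11: queue=[G,D,E,A,C] q_used=1 → run G
t=12: queue=[D,E,A,C,G] q_used=0 → run D
t=13: queue=[D,E,A,C,G] q_used=1 → run D
t=14: queue=[E,A,C,G,D] q_used=0 → run E
t=15: queue=[E,A,C,G,D] q_used=1 → run E
t=16: queue=[A,C,G,D,E] q_used=0 → run A
t=17: queue=[C,G,D,E] q_used=0 → run C
t=18: queue=[C,G,D,E] q_used=1 → run C
t=19: queue=[G,D,E,C] q_used=0 → run G
t=20: queue=[G,D,E,C] q_used=1 → run G
t=21: queue=[D,E,C,G] q_used=0 → run D
t=22: queue=[D,E,C,G] q_used=1 → run D
t=23: queue=[E,C,G,D] q_used=0 → run E
t=24: queue=[E,C,G,D] q_used=1 → run E
t=25: queue=[C,G,D] q_used=0 → run C
t=26: queue=[C,G,D] q_used=1 → run C
t=27: queue=[G,D] q_used=0 → run G
t=28: queue=[G,D] q_used=1 → run G
t=29: queue=[D] q_used=0 → run D
t=30: queue=[D] q_used=1 → run D
t=31: (idle)
t=32: (idle)
t=33: (idle)
t=34: (idle)
t=35: (idle)

running at tick 2 = G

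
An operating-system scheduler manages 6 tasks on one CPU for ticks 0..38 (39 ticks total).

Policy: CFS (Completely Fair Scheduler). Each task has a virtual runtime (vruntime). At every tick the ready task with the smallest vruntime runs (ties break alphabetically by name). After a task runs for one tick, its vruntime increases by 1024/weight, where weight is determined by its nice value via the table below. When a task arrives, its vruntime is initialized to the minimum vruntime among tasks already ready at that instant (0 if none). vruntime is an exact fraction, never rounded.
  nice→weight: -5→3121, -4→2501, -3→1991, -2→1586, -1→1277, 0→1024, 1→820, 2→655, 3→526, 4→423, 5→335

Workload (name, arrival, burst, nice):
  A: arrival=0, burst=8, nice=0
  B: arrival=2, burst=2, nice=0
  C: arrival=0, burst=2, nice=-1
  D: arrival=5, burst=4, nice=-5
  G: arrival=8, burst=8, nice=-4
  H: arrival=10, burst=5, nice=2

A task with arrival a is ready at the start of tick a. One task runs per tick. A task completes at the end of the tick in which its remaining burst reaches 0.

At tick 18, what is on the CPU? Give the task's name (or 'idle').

running at tick 18 = A

t=0: vr[A=0 C=0] → run A
t=1: vr[A=1 C=0] → run C
t=2: vr[A=1 B=1024/1277 C=1024/1277] → run B
t=3: vr[A=1 B=2301/1277 C=1024/1277] → run C
t=4: vr[A=1 B=2301/1277] → run A
t=5: vr[A=2 B=2301/1277 D=2301/1277] → run B
t=6: vr[A=2 D=2301/1277] → run D
t=7: vr[A=2 D=8489069/3985517] → run A
t=8: vr[A=3 D=8489069/3985517 G=8489069/3985517] → run D
t=9: vr[A=3 D=9796717/3985517 G=8489069/3985517] → run G
t=10: vr[A=3 D=9796717/3985517 G=25312330977/9967778017 H=9796717/3985517] → run D
t=11: vr[A=3 D=11104365/3985517 G=25312330977/9967778017 H=9796717/3985517] → run H
t=12: vr[A=3 D=11104365/3985517 G=25312330977/9967778017 H=10498019043/2610513635] → run G
t=13: vr[A=3 D=11104365/3985517 G=29393500385/9967778017 H=10498019043/2610513635] → run D
t=14: vr[A=3 G=29393500385/9967778017 H=10498019043/2610513635] → run G
t=15: vr[A=3 G=33474669793/9967778017 H=10498019043/2610513635] → run A
t=16: vr[A=4 G=33474669793/9967778017 H=10498019043/2610513635] → run G
t=17: vr[A=4 G=37555839201/9967778017 H=10498019043/2610513635] → run G
t=18: vr[A=4 G=41637008609/9967778017 H=10498019043/2610513635] → run A
t=19: vr[A=5 G=41637008609/9967778017 H=10498019043/2610513635] → run H
t=20: vr[A=5 G=41637008609/9967778017 H=14579188451/2610513635] → run G
t=21: vr[A=5 G=45718178017/9967778017 H=14579188451/2610513635] → run G
t=22: vr[A=5 G=49799347425/9967778017 H=14579188451/2610513635] → run G
t=23: vr[A=5 H=14579188451/2610513635] → run A
t=24: vr[A=6 H=14579188451/2610513635] → run H
t=25: vr[A=6 H=18660357859/2610513635] → run A
t=26: vr[A=7 H=18660357859/2610513635] → run A
t=27: vr[H=18660357859/2610513635] → run H
t=28: vr[H=22741527267/2610513635] → run H
t=29: (idle)
t=30: (idle)
t=31: (idle)
t=32: (idle)
t=33: (idle)
t=34: (idle)
t=35: (idle)
t=36: (idle)
t=37: (idle)
t=38: (idle)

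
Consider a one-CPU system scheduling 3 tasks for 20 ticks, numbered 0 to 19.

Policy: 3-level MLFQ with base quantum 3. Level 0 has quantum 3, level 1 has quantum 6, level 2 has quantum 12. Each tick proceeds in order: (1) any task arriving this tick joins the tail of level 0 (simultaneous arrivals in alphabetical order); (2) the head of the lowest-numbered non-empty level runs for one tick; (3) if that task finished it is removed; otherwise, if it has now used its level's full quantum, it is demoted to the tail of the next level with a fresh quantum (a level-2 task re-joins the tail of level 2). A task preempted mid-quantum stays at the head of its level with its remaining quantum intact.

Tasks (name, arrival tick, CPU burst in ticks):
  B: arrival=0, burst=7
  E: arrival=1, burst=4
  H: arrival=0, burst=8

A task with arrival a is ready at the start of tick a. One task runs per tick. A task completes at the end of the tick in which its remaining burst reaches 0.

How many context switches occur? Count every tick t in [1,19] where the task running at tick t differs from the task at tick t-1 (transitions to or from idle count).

context switches = 6

t=0: L0/L1/L2 = BH/-/- → run B
t=1: L0/L1/L2 = BHE/-/- → run B
t=2: L0/L1/L2 = BHE/-/- → run B
t=3: L0/L1/L2 = HE/B/- → run H
t=4: L0/L1/L2 = HE/B/- → run H
t=5: L0/L1/L2 = HE/B/- → run H
t=6: L0/L1/L2 = E/BH/- → run E
t=7: L0/L1/L2 = E/BH/- → run E
t=8: L0/L1/L2 = E/BH/- → run E
t=9: L0/L1/L2 = -/BHE/- → run B
t=10: L0/L1/L2 = -/BHE/- → run B
t=11: L0/L1/L2 = -/BHE/- → run B
t=12: L0/L1/L2 = -/BHE/- → run B
t=13: L0/L1/L2 = -/HE/- → run H
t=14: L0/L1/L2 = -/HE/- → run H
t=15: L0/L1/L2 = -/HE/- → run H
t=16: L0/L1/L2 = -/HE/- → run H
t=17: L0/L1/L2 = -/HE/- → run H
t=18: L0/L1/L2 = -/E/- → run E
t=19: (idle)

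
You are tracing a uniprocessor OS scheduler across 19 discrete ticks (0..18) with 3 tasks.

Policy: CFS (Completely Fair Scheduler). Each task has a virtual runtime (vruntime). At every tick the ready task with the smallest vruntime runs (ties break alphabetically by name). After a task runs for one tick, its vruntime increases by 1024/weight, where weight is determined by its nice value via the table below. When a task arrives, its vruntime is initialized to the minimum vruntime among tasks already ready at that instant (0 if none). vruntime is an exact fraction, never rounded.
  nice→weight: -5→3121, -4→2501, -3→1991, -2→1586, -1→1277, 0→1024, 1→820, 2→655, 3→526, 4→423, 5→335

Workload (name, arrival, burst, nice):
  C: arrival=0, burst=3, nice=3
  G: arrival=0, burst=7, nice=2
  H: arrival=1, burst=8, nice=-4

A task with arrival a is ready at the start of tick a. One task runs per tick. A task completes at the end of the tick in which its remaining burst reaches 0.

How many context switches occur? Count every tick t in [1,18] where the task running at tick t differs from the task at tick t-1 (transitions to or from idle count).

t=0: vr[C=0 G=0] → run C
t=1: vr[C=512/263 G=0 H=0] → run G
t=2: vr[C=512/263 G=1024/655 H=0] → run H
t=3: vr[C=512/263 G=1024/655 H=1024/2501] → run H
t=4: vr[C=512/263 G=1024/655 H=2048/2501] → run H
t=5: vr[C=512/263 G=1024/655 H=3072/2501] → run H
t=6: vr[C=512/263 G=1024/655 H=4096/2501] → run G
t=7: vr[C=512/263 G=2048/655 H=4096/2501] → run H
t=8: vr[C=512/263 G=2048/655 H=5120/2501] → run C
t=9: vr[C=1024/263 G=2048/655 H=5120/2501] → run H
t=10: vr[C=1024/263 G=2048/655 H=6144/2501] → run H
t=11: vr[C=1024/263 G=2048/655 H=7168/2501] → run H
t=12: vr[C=1024/263 G=2048/655] → run G
t=13: vr[C=1024/263 G=3072/655] → run C
t=14: vr[G=3072/655] → run G
t=15: vr[G=4096/655] → run G
t=16: vr[G=1024/131] → run G
t=17: vr[G=6144/655] → run G
t=18: (idle)

context switches = 10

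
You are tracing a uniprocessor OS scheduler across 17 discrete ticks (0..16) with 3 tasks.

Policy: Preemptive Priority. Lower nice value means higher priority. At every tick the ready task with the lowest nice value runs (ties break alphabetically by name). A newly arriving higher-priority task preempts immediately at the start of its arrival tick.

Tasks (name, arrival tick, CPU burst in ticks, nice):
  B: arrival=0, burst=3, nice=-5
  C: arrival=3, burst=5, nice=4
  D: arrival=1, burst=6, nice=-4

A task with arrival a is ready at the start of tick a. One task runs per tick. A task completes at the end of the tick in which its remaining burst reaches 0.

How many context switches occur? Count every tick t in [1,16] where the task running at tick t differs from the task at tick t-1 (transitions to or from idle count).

t=0: ready={B} → run B
t=1: ready={B,D} → run B
t=2: ready={B,D} → run B
t=3: ready={C,D} → run D
t=4: ready={C,D} → run D
t=5: ready={C,D} → run D
t=6: ready={C,D} → run D
t=7: ready={C,D} → run D
t=8: ready={C,D} → run D
t=9: ready={C} → run C
t=10: ready={C} → run C
t=11: ready={C} → run C
t=12: ready={C} → run C
t=13: ready={C} → run C
t=14: (idle)
t=15: (idle)
t=16: (idle)

context switches = 3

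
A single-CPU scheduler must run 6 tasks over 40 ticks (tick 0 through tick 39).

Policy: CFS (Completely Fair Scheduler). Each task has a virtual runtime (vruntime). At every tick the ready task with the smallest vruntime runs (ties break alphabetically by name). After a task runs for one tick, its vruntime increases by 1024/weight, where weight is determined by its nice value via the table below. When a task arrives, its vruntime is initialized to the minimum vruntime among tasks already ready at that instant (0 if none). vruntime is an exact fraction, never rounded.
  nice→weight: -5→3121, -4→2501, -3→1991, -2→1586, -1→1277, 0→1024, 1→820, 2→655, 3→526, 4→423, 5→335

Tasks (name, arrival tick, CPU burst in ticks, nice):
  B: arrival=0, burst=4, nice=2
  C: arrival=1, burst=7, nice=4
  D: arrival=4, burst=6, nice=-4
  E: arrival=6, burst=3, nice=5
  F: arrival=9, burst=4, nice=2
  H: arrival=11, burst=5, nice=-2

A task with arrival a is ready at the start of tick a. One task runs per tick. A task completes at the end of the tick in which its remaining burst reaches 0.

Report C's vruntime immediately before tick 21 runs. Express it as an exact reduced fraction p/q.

t=0: vr[B=0] → run B
t=1: vr[B=1024/655 C=1024/655] → run B
t=2: vr[B=2048/655 C=1024/655] → run C
t=3: vr[B=2048/655 C=1103872/277065] → run B
t=4: vr[B=3072/655 C=1103872/277065 D=1103872/277065] → run C
t=5: vr[B=3072/655 C=1774592/277065 D=1103872/277065] → run D
t=6: vr[B=3072/655 C=1774592/277065 D=3044498432/692939565 E=3044498432/692939565] → run D
t=7: vr[B=3072/655 C=1774592/277065 D=3328212992/692939565 E=3044498432/692939565] → run E
t=8: vr[B=3072/655 C=1774592/277065 D=3328212992/692939565 E=345895417856/46426950855] → run B
t=9: vr[C=1774592/277065 D=3328212992/692939565 E=345895417856/46426950855 F=3328212992/692939565] → run D
t=10: vr[C=1774592/277065 D=3611927552/692939565 E=345895417856/46426950855 F=3328212992/692939565] → run F
t=11: vr[C=1774592/277065 D=3611927552/692939565 E=345895417856/46426950855 F=4411526144/692939565 H=3611927552/692939565] → run D
t=12: vr[C=1774592/277065 D=3895642112/692939565 E=345895417856/46426950855 F=4411526144/692939565 H=3611927552/692939565] → run H
t=13: vr[C=1774592/277065 D=3895642112/692939565 E=345895417856/46426950855 F=4411526144/692939565 H=52771206656/9008214345] → run D
t=14: vr[C=1774592/277065 D=4179356672/692939565 E=345895417856/46426950855 F=4411526144/692939565 H=52771206656/9008214345] → run H
t=15: vr[C=1774592/277065 D=4179356672/692939565 E=345895417856/46426950855 F=4411526144/692939565 H=58587355136/9008214345] → run D
t=16: vr[C=1774592/277065 E=345895417856/46426950855 F=4411526144/692939565 H=58587355136/9008214345] → run F
t=17: vr[C=1774592/277065 E=345895417856/46426950855 F=5494839296/692939565 H=58587355136/9008214345] → run C
t=18: vr[C=815104/92355 E=345895417856/46426950855 F=5494839296/692939565 H=58587355136/9008214345] → run H
t=19: vr[C=815104/92355 E=345895417856/46426950855 F=5494839296/692939565 H=64403503616/9008214345] → run H
t=20: vr[C=815104/92355 E=345895417856/46426950855 F=5494839296/692939565 H=70219652096/9008214345] → run E
t=21: vr[C=815104/92355 E=487809440768/46426950855 F=5494839296/692939565 H=70219652096/9008214345] → run H
t=22: vr[C=815104/92355 E=487809440768/46426950855 F=5494839296/692939565] → run F
t=23: vr[C=815104/92355 E=487809440768/46426950855 F=6578152448/692939565] → run C
t=24: vr[C=3116032/277065 E=487809440768/46426950855 F=6578152448/692939565] → run F
t=25: vr[C=3116032/277065 E=487809440768/46426950855] → run E
t=26: vr[C=3116032/277065] → run C
t=27: vr[C=3786752/277065] → run C
t=28: vr[C=1485824/92355] → run C
t=29: (idle)
t=30: (idle)
t=31: (idle)
t=32: (idle)
t=33: (idle)
t=34: (idle)
t=35: (idle)
t=36: (idle)
t=37: (idle)
t=38: (idle)
t=39: (idle)

vruntime(C, start of tick 21) = 815104/92355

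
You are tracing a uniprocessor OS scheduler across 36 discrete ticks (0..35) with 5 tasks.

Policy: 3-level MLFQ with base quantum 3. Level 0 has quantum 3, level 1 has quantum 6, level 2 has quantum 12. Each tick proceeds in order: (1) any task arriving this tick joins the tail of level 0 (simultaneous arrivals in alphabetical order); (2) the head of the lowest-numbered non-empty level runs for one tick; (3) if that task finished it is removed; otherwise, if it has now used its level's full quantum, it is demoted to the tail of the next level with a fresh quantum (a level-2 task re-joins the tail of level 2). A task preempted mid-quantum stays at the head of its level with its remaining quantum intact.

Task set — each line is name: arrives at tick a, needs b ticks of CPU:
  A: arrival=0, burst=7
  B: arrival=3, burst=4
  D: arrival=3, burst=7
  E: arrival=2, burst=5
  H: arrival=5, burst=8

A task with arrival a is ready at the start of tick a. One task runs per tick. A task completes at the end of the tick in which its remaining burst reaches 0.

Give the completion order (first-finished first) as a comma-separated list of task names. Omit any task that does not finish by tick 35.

completion order = A, E, B, D, H

t=0: L0/L1/L2 = A/-/- → run A
t=1: L0/L1/L2 = A/-/- → run A
t=2: L0/L1/L2 = AE/-/- → run A
t=3: L0/L1/L2 = EBD/A/- → run E
t=4: L0/L1/L2 = EBD/A/- → run E
t=5: L0/L1/L2 = EBDH/A/- → run E
t=6: L0/L1/L2 = BDH/AE/- → run B
t=7: L0/L1/L2 = BDH/AE/- → run B
t=8: L0/L1/L2 = BDH/AE/- → run B
t=9: L0/L1/L2 = DH/AEB/- → run D
t=10: L0/L1/L2 = DH/AEB/- → run D
t=11: L0/L1/L2 = DH/AEB/- → run D
t=12: L0/L1/L2 = H/AEBD/- → run H
t=13: L0/L1/L2 = H/AEBD/- → run H
t=14: L0/L1/L2 = H/AEBD/- → run H
t=15: L0/L1/L2 = -/AEBDH/- → run A
t=16: L0/L1/L2 = -/AEBDH/- → run A
t=17: L0/L1/L2 = -/AEBDH/- → run A
t=18: L0/L1/L2 = -/AEBDH/- → run A
t=19: L0/L1/L2 = -/EBDH/- → run E
t=20: L0/L1/L2 = -/EBDH/- → run E
t=21: L0/L1/L2 = -/BDH/- → run B
t=22: L0/L1/L2 = -/DH/- → run D
t=23: L0/L1/L2 = -/DH/- → run D
t=24: L0/L1/L2 = -/DH/- → run D
t=25: L0/L1/L2 = -/DH/- → run D
t=26: L0/L1/L2 = -/H/- → run H
t=27: L0/L1/L2 = -/H/- → run H
t=28: L0/L1/L2 = -/H/- → run H
t=29: L0/L1/L2 = -/H/- → run H
t=30: L0/L1/L2 = -/H/- → run H
t=31: (idle)
t=32: (idle)
t=33: (idle)
t=34: (idle)
t=35: (idle)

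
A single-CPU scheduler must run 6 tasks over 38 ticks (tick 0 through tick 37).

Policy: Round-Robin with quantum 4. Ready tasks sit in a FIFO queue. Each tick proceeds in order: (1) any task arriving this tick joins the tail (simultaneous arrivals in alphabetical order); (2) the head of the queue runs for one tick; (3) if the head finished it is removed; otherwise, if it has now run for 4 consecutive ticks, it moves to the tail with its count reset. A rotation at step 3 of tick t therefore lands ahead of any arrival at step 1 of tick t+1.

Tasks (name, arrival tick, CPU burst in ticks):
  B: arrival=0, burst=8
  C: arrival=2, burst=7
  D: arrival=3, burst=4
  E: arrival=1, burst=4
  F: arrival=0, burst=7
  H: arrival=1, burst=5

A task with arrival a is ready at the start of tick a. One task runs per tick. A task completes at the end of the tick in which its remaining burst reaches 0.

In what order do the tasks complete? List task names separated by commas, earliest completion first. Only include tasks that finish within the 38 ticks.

completion order = E, D, B, F, H, C

t=0: queue=[B,F] q_used=0 → run B
t=1: queue=[B,F,E,H] q_used=1 → run B
t=2: queue=[B,F,E,H,C] q_used=2 → run B
t=3: queue=[B,F,E,H,C,D] q_used=3 → run B
t=4: queue=[F,E,H,C,D,B] q_used=0 → run F
t=5: queue=[F,E,H,C,D,B] q_used=1 → run F
t=6: queue=[F,E,H,C,D,B] q_used=2 → run F
t=7: queue=[F,E,H,C,D,B] q_used=3 → run F
t=8: queue=[E,H,C,D,B,F] q_used=0 → run E
t=9: queue=[E,H,C,D,B,F] q_used=1 → run E
t=10: queue=[E,H,C,D,B,F] q_used=2 → run E
t=11: queue=[E,H,C,D,B,F] q_used=3 → run E
t=12: queue=[H,C,D,B,F] q_used=0 → run H
t=13: queue=[H,C,D,B,F] q_used=1 → run H
t=14: queue=[H,C,D,B,F] q_used=2 → run H
t=15: queue=[H,C,D,B,F] q_used=3 → run H
t=16: queue=[C,D,B,F,H] q_used=0 → run C
t=17: queue=[C,D,B,F,H] q_used=1 → run C
t=18: queue=[C,D,B,F,H] q_used=2 → run C
t=19: queue=[C,D,B,F,H] q_used=3 → run C
t=20: queue=[D,B,F,H,C] q_used=0 → run D
t=21: queue=[D,B,F,H,C] q_used=1 → run D
t=22: queue=[D,B,F,H,C] q_used=2 → run D
t=23: queue=[D,B,F,H,C] q_used=3 → run D
t=24: queue=[B,F,H,C] q_used=0 → run B
t=25: queue=[B,F,H,C] q_used=1 → run B
t=26: queue=[B,F,H,C] q_used=2 → run B
t=27: queue=[B,F,H,C] q_used=3 → run B
t=28: queue=[F,H,C] q_used=0 → run F
t=29: queue=[F,H,C] q_used=1 → run F
t=30: queue=[F,H,C] q_used=2 → run F
t=31: queue=[H,C] q_used=0 → run H
t=32: queue=[C] q_used=0 → run C
t=33: queue=[C] q_used=1 → run C
t=34: queue=[C] q_used=2 → run C
t=35: (idle)
t=36: (idle)
t=37: (idle)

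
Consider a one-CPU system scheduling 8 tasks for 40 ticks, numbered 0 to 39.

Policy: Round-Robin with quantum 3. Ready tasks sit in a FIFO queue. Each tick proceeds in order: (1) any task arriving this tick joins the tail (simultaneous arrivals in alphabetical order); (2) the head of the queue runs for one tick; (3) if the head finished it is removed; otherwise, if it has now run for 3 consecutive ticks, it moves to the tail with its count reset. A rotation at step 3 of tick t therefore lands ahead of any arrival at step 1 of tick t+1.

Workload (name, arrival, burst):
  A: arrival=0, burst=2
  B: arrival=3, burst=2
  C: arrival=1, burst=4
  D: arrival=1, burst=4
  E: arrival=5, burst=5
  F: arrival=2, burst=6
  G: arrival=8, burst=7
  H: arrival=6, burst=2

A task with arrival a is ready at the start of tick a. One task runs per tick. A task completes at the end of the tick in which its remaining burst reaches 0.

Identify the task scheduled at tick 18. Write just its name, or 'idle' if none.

running at tick 18 = H

t=0: queue=[A] q_used=0 → run A
t=1: queue=[A,C,D] q_used=1 → run A
t=2: queue=[C,D,F] q_used=0 → run C
t=3: queue=[C,D,F,B] q_used=1 → run C
t=4: queue=[C,D,F,B] q_used=2 → run C
t=5: queue=[D,F,B,C,E] q_used=0 → run D
t=6: queue=[D,F,B,C,E,H] q_used=1 → run D
t=7: queue=[D,F,B,C,E,H] q_used=2 → run D
t=8: queue=[F,B,C,E,H,D,G] q_used=0 → run F
t=9: queue=[F,B,C,E,H,D,G] q_used=1 → run F
t=10: queue=[F,B,C,E,H,D,G] q_used=2 → run F
t=11: queue=[B,C,E,H,D,G,F] q_used=0 → run B
t=12: queue=[B,C,E,H,D,G,F] q_used=1 → run B
t=13: queue=[C,E,H,D,G,F] q_used=0 → run C
t=14: queue=[E,H,D,G,F] q_used=0 → run E
t=15: queue=[E,H,D,G,F] q_used=1 → run E
t=16: queue=[E,H,D,G,F] q_used=2 → run E
t=17: queue=[H,D,G,F,E] q_used=0 → run H
t=18: queue=[H,D,G,F,E] q_used=1 → run H
t=19: queue=[D,G,F,E] q_used=0 → run D
t=20: queue=[G,F,E] q_used=0 → run G
t=21: queue=[G,F,E] q_used=1 → run G
t=22: queue=[G,F,E] q_used=2 → run G
t=23: queue=[F,E,G] q_used=0 → run F
t=24: queue=[F,E,G] q_used=1 → run F
t=25: queue=[F,E,G] q_used=2 → run F
t=26: queue=[E,G] q_used=0 → run E
t=27: queue=[E,G] q_used=1 → run E
t=28: queue=[G] q_used=0 → run G
t=29: queue=[G] q_used=1 → run G
t=30: queue=[G] q_used=2 → run G
t=31: queue=[G] q_used=0 → run G
t=32: (idle)
t=33: (idle)
t=34: (idle)
t=35: (idle)
t=36: (idle)
t=37: (idle)
t=38: (idle)
t=39: (idle)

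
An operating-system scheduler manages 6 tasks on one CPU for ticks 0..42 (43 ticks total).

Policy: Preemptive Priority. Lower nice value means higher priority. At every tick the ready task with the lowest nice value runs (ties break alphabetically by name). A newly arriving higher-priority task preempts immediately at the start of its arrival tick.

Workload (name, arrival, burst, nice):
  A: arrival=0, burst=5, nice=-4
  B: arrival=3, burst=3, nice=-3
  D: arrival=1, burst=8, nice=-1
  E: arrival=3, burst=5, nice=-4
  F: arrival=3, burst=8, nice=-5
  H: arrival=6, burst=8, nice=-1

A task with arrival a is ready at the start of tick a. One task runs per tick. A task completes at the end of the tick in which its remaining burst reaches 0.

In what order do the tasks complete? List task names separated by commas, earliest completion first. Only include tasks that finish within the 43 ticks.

completion order = F, A, E, B, D, H

t=0: ready={A} → run A
t=1: ready={A,D} → run A
t=2: ready={A,D} → run A
t=3: ready={A,B,D,E,F} → run F
t=4: ready={A,B,D,E,F} → run F
t=5: ready={A,B,D,E,F} → run F
t=6: ready={A,B,D,E,F,H} → run F
t=7: ready={A,B,D,E,F,H} → run F
t=8: ready={A,B,D,E,F,H} → run F
t=9: ready={A,B,D,E,F,H} → run F
t=10: ready={A,B,D,E,F,H} → run F
t=11: ready={A,B,D,E,H} → run A
t=12: ready={A,B,D,E,H} → run A
t=13: ready={B,D,E,H} → run E
t=14: ready={B,D,E,H} → run E
t=15: ready={B,D,E,H} → run E
t=16: ready={B,D,E,H} → run E
t=17: ready={B,D,E,H} → run E
t=18: ready={B,D,H} → run B
t=19: ready={B,D,H} → run B
t=20: ready={B,D,H} → run B
t=21: ready={D,H} → run D
t=22: ready={D,H} → run D
t=23: ready={D,H} → run D
t=24: ready={D,H} → run D
t=25: ready={D,H} → run D
t=26: ready={D,H} → run D
t=27: ready={D,H} → run D
t=28: ready={D,H} → run D
t=29: ready={H} → run H
t=30: ready={H} → run H
t=31: ready={H} → run H
t=32: ready={H} → run H
t=33: ready={H} → run H
t=34: ready={H} → run H
t=35: ready={H} → run H
t=36: ready={H} → run H
t=37: (idle)
t=38: (idle)
t=39: (idle)
t=40: (idle)
t=41: (idle)
t=42: (idle)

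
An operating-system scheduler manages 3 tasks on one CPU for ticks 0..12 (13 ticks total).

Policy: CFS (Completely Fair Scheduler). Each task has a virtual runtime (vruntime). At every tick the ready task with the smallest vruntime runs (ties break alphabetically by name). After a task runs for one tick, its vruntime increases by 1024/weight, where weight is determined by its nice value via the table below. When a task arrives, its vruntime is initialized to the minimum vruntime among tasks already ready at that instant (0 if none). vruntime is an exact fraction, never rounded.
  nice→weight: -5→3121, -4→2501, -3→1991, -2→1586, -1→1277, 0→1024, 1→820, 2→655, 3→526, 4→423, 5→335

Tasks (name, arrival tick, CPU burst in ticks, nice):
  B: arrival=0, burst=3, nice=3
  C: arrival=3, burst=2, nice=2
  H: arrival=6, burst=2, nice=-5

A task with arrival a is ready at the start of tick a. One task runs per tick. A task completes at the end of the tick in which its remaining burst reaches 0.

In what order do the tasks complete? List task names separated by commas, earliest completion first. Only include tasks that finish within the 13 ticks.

completion order = B, C, H

t=0: vr[B=0] → run B
t=1: vr[B=512/263] → run B
t=2: vr[B=1024/263] → run B
t=3: vr[C=0] → run C
t=4: vr[C=1024/655] → run C
t=5: (idle)
t=6: vr[H=0] → run H
t=7: vr[H=1024/3121] → run H
t=8: (idle)
t=9: (idle)
t=10: (idle)
t=11: (idle)
t=12: (idle)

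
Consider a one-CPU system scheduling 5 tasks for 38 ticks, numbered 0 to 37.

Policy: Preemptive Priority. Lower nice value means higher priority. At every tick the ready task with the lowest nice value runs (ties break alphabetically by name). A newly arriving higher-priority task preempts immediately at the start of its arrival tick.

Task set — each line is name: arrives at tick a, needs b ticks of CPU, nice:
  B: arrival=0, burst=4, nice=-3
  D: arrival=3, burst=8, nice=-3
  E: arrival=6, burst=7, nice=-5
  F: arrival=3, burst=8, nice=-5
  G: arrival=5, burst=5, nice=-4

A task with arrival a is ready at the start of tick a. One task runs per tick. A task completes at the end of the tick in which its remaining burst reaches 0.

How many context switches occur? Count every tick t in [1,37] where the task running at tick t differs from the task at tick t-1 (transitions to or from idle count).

context switches = 7

t=0: ready={B} → run B
t=1: ready={B} → run B
t=2: ready={B} → run B
t=3: ready={B,D,F} → run F
t=4: ready={B,D,F} → run F
t=5: ready={B,D,F,G} → run F
t=6: ready={B,D,E,F,G} → run E
t=7: ready={B,D,E,F,G} → run E
t=8: ready={B,D,E,F,G} → run E
t=9: ready={B,D,E,F,G} → run E
t=10: ready={B,D,E,F,G} → run E
t=11: ready={B,D,E,F,G} → run E
t=12: ready={B,D,E,F,G} → run E
t=13: ready={B,D,F,G} → run F
t=14: ready={B,D,F,G} → run F
t=15: ready={B,D,F,G} → run F
t=16: ready={B,D,F,G} → run F
t=17: ready={B,D,F,G} → run F
t=18: ready={B,D,G} → run G
t=19: ready={B,D,G} → run G
t=20: ready={B,D,G} → run G
t=21: ready={B,D,G} → run G
t=22: ready={B,D,G} → run G
t=23: ready={B,D} → run B
t=24: ready={D} → run D
t=25: ready={D} → run D
t=26: ready={D} → run D
t=27: ready={D} → run D
t=28: ready={D} → run D
t=29: ready={D} → run D
t=30: ready={D} → run D
t=31: ready={D} → run D
t=32: (idle)
t=33: (idle)
t=34: (idle)
t=35: (idle)
t=36: (idle)
t=37: (idle)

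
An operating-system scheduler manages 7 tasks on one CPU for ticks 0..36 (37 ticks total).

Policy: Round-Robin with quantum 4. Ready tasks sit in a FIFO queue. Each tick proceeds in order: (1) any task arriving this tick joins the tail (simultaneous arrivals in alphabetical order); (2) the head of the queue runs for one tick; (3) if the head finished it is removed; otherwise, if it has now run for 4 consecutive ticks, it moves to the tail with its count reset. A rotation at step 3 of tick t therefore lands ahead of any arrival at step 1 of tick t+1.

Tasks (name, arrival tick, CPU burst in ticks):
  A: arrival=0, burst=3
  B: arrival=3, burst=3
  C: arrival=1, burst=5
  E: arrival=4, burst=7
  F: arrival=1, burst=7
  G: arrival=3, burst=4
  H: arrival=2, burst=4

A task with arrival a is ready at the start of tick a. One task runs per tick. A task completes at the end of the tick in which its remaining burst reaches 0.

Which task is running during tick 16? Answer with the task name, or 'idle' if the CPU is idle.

t=0: queue=[A] q_used=0 → run A
t=1: queue=[A,C,F] q_used=1 → run A
t=2: queue=[A,C,F,H] q_used=2 → run A
t=3: queue=[C,F,H,B,G] q_used=0 → run C
t=4: queue=[C,F,H,B,G,E] q_used=1 → run C
t=5: queue=[C,F,H,B,G,E] q_used=2 → run C
t=6: queue=[C,F,H,B,G,E] q_used=3 → run C
t=7: queue=[F,H,B,G,E,C] q_used=0 → run F
t=8: queue=[F,H,B,G,E,C] q_used=1 → run F
t=9: queue=[F,H,B,G,E,C] q_used=2 → run F
t=10: queue=[F,H,B,G,E,C] q_used=3 → run F
t=11: queue=[H,B,G,E,C,F] q_used=0 → run H
t=12: queue=[H,B,G,E,C,F] q_used=1 → run H
t=13: queue=[H,B,G,E,C,F] q_used=2 → run H
t=14: queue=[H,B,G,E,C,F] q_used=3 → run H
t=15: queue=[B,G,E,C,F] q_used=0 → run B
t=16: queue=[B,G,E,C,F] q_used=1 → run B
t=17: queue=[B,G,E,C,F] q_used=2 → run B
t=18: queue=[G,E,C,F] q_used=0 → run G
t=19: queue=[G,E,C,F] q_used=1 → run G
t=20: queue=[G,E,C,F] q_used=2 → run G
t=21: queue=[G,E,C,F] q_used=3 → run G
t=22: queue=[E,C,F] q_used=0 → run E
t=23: queue=[E,C,F] q_used=1 → run E
t=24: queue=[E,C,F] q_used=2 → run E
t=25: queue=[E,C,F] q_used=3 → run E
t=26: queue=[C,F,E] q_used=0 → run C
t=27: queue=[F,E] q_used=0 → run F
t=28: queue=[F,E] q_used=1 → run F
t=29: queue=[F,E] q_used=2 → run F
t=30: queue=[E] q_used=0 → run E
t=31: queue=[E] q_used=1 → run E
t=32: queue=[E] q_used=2 → run E
t=33: (idle)
t=34: (idle)
t=35: (idle)
t=36: (idle)

running at tick 16 = B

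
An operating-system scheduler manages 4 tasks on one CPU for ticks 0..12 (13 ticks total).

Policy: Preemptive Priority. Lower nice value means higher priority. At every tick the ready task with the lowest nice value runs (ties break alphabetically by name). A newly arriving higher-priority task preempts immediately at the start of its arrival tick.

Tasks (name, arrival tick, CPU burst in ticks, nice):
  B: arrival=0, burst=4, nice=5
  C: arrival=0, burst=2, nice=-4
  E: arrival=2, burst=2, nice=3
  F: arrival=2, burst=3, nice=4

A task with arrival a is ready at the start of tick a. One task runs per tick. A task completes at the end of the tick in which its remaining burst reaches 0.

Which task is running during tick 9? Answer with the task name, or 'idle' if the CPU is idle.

running at tick 9 = B

t=0: ready={B,C} → run C
t=1: ready={B,C} → run C
t=2: ready={B,E,F} → run E
t=3: ready={B,E,F} → run E
t=4: ready={B,F} → run F
t=5: ready={B,F} → run F
t=6: ready={B,F} → run F
t=7: ready={B} → run B
t=8: ready={B} → run B
t=9: ready={B} → run B
t=10: ready={B} → run B
t=11: (idle)
t=12: (idle)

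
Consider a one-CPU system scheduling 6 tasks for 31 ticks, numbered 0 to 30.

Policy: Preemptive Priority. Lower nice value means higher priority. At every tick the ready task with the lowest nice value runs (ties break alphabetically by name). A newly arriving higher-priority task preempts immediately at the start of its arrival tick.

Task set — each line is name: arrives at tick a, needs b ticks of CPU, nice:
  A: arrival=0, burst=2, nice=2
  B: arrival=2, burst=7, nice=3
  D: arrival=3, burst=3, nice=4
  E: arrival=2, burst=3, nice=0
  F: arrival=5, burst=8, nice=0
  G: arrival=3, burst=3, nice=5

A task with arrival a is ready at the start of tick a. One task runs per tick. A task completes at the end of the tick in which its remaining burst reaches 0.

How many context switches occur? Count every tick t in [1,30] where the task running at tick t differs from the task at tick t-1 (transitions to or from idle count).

context switches = 6

t=0: ready={A} → run A
t=1: ready={A} → run A
t=2: ready={B,E} → run E
t=3: ready={B,D,E,G} → run E
t=4: ready={B,D,E,G} → run E
t=5: ready={B,D,F,G} → run F
t=6: ready={B,D,F,G} → run F
t=7: ready={B,D,F,G} → run F
t=8: ready={B,D,F,G} → run F
t=9: ready={B,D,F,G} → run F
t=10: ready={B,D,F,G} → run F
t=11: ready={B,D,F,G} → run F
t=12: ready={B,D,F,G} → run F
t=13: ready={B,D,G} → run B
t=14: ready={B,D,G} → run B
t=15: ready={B,D,G} → run B
t=16: ready={B,D,G} → run B
t=17: ready={B,D,G} → run B
t=18: ready={B,D,G} → run B
t=19: ready={B,D,G} → run B
t=20: ready={D,G} → run D
t=21: ready={D,G} → run D
t=22: ready={D,G} → run D
t=23: ready={G} → run G
t=24: ready={G} → run G
t=25: ready={G} → run G
t=26: (idle)
t=27: (idle)
t=28: (idle)
t=29: (idle)
t=30: (idle)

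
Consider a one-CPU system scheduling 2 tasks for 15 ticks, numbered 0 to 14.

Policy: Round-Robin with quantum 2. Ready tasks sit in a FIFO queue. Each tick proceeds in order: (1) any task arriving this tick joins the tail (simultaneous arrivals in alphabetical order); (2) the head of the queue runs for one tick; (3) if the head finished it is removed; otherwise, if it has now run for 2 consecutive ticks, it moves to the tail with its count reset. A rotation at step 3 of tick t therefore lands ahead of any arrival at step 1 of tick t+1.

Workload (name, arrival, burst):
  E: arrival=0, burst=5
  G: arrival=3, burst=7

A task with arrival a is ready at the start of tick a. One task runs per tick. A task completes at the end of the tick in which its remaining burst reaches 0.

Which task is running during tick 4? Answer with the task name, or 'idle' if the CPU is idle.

t=0: queue=[E] q_used=0 → run E
t=1: queue=[E] q_used=1 → run E
t=2: queue=[E] q_used=0 → run E
t=3: queue=[E,G] q_used=1 → run E
t=4: queue=[G,E] q_used=0 → run G
t=5: queue=[G,E] q_used=1 → run G
t=6: queue=[E,G] q_used=0 → run E
t=7: queue=[G] q_used=0 → run G
t=8: queue=[G] q_used=1 → run G
t=9: queue=[G] q_used=0 → run G
t=10: queue=[G] q_used=1 → run G
t=11: queue=[G] q_used=0 → run G
t=12: (idle)
t=13: (idle)
t=14: (idle)

running at tick 4 = G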